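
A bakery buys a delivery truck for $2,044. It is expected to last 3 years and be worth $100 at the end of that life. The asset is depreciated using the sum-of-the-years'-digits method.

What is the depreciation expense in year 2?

$648

Depreciable base = $2,044 − $100 = $1,944.
Sum of the years' digits = 3+2+1 = 6.
Year 1: $1,944 × 3/6 = $972. Book value $1,072.
Year 2: $1,944 × 2/6 = $648. Book value $424.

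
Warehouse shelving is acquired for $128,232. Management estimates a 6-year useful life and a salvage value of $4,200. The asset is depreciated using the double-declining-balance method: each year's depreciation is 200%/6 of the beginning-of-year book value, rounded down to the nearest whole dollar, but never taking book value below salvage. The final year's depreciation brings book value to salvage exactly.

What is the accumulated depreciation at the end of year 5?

Depreciable base = $128,232 − $4,200 = $124,032.
Year 1: ⌊$128,232 × 200%/6⌋ = $42,744. Book value $85,488.
Year 2: ⌊$85,488 × 200%/6⌋ = $28,496. Book value $56,992.
Year 3: ⌊$56,992 × 200%/6⌋ = $18,997. Book value $37,995.
Year 4: ⌊$37,995 × 200%/6⌋ = $12,665. Book value $25,330.
Year 5: ⌊$25,330 × 200%/6⌋ = $8,443. Book value $16,887.
Accumulated through year 5 = $128,232 − $16,887 = $111,345.

$111,345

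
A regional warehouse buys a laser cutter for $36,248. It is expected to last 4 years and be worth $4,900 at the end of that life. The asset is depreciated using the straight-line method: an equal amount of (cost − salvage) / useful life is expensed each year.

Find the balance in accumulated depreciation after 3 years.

Depreciable base = $36,248 − $4,900 = $31,348.
Annual expense = $31,348 / 4 = $7,837.
End of year 1: book value $28,411.
End of year 2: book value $20,574.
End of year 3: book value $12,737.
Accumulated through year 3 = $36,248 − $12,737 = $23,511.

$23,511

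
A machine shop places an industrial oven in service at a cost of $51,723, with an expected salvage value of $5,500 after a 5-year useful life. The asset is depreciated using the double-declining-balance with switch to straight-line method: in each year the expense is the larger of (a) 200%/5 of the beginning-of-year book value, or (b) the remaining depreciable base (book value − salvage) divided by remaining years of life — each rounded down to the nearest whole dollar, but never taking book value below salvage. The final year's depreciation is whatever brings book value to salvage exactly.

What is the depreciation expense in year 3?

$7,448

Depreciable base = $51,723 − $5,500 = $46,223.
Year 1: DB = ⌊$51,723 × 200%/5⌋ = $20,689; SL = ⌊$46,223/5⌋ = $9,244 → take DB $20,689. Book value $31,034.
Year 2: DB = ⌊$31,034 × 200%/5⌋ = $12,413; SL = ⌊$25,534/4⌋ = $6,383 → take DB $12,413. Book value $18,621.
Year 3: DB = ⌊$18,621 × 200%/5⌋ = $7,448; SL = ⌊$13,121/3⌋ = $4,373 → take DB $7,448. Book value $11,173.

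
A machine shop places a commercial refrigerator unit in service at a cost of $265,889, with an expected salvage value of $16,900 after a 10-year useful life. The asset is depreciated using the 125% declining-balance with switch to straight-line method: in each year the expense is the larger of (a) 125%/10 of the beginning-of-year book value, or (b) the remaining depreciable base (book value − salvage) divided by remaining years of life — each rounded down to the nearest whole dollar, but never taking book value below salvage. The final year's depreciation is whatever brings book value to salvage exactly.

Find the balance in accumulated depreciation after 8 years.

Depreciable base = $265,889 − $16,900 = $248,989.
Year 1: DB = ⌊$265,889 × 125%/10⌋ = $33,236; SL = ⌊$248,989/10⌋ = $24,898 → take DB $33,236. Book value $232,653.
Year 2: DB = ⌊$232,653 × 125%/10⌋ = $29,081; SL = ⌊$215,753/9⌋ = $23,972 → take DB $29,081. Book value $203,572.
Year 3: DB = ⌊$203,572 × 125%/10⌋ = $25,446; SL = ⌊$186,672/8⌋ = $23,334 → take DB $25,446. Book value $178,126.
Year 4: DB = ⌊$178,126 × 125%/10⌋ = $22,265; SL = ⌊$161,226/7⌋ = $23,032 → take SL $23,032. Book value $155,094.
Year 5: DB = ⌊$155,094 × 125%/10⌋ = $19,386; SL = ⌊$138,194/6⌋ = $23,032 → take SL $23,032. Book value $132,062.
Year 6: DB = ⌊$132,062 × 125%/10⌋ = $16,507; SL = ⌊$115,162/5⌋ = $23,032 → take SL $23,032. Book value $109,030.
Year 7: DB = ⌊$109,030 × 125%/10⌋ = $13,628; SL = ⌊$92,130/4⌋ = $23,032 → take SL $23,032. Book value $85,998.
Year 8: DB = ⌊$85,998 × 125%/10⌋ = $10,749; SL = ⌊$69,098/3⌋ = $23,032 → take SL $23,032. Book value $62,966.
Accumulated through year 8 = $265,889 − $62,966 = $202,923.

$202,923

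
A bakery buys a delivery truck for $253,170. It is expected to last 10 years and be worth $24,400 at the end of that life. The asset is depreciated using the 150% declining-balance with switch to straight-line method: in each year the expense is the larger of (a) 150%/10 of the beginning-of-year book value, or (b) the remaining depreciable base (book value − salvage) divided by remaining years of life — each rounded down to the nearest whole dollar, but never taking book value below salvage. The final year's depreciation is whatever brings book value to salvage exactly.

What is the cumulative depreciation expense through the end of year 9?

Depreciable base = $253,170 − $24,400 = $228,770.
Year 1: DB = ⌊$253,170 × 150%/10⌋ = $37,975; SL = ⌊$228,770/10⌋ = $22,877 → take DB $37,975. Book value $215,195.
Year 2: DB = ⌊$215,195 × 150%/10⌋ = $32,279; SL = ⌊$190,795/9⌋ = $21,199 → take DB $32,279. Book value $182,916.
Year 3: DB = ⌊$182,916 × 150%/10⌋ = $27,437; SL = ⌊$158,516/8⌋ = $19,814 → take DB $27,437. Book value $155,479.
Year 4: DB = ⌊$155,479 × 150%/10⌋ = $23,321; SL = ⌊$131,079/7⌋ = $18,725 → take DB $23,321. Book value $132,158.
Year 5: DB = ⌊$132,158 × 150%/10⌋ = $19,823; SL = ⌊$107,758/6⌋ = $17,959 → take DB $19,823. Book value $112,335.
Year 6: DB = ⌊$112,335 × 150%/10⌋ = $16,850; SL = ⌊$87,935/5⌋ = $17,587 → take SL $17,587. Book value $94,748.
Year 7: DB = ⌊$94,748 × 150%/10⌋ = $14,212; SL = ⌊$70,348/4⌋ = $17,587 → take SL $17,587. Book value $77,161.
Year 8: DB = ⌊$77,161 × 150%/10⌋ = $11,574; SL = ⌊$52,761/3⌋ = $17,587 → take SL $17,587. Book value $59,574.
Year 9: DB = ⌊$59,574 × 150%/10⌋ = $8,936; SL = ⌊$35,174/2⌋ = $17,587 → take SL $17,587. Book value $41,987.
Accumulated through year 9 = $253,170 − $41,987 = $211,183.

$211,183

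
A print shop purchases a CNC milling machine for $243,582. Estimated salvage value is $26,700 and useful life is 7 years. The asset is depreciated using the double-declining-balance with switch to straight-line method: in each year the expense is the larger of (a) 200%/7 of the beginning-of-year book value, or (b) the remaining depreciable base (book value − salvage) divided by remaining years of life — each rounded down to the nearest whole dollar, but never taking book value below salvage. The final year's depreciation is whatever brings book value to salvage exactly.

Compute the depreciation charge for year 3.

Depreciable base = $243,582 − $26,700 = $216,882.
Year 1: DB = ⌊$243,582 × 200%/7⌋ = $69,594; SL = ⌊$216,882/7⌋ = $30,983 → take DB $69,594. Book value $173,988.
Year 2: DB = ⌊$173,988 × 200%/7⌋ = $49,710; SL = ⌊$147,288/6⌋ = $24,548 → take DB $49,710. Book value $124,278.
Year 3: DB = ⌊$124,278 × 200%/7⌋ = $35,508; SL = ⌊$97,578/5⌋ = $19,515 → take DB $35,508. Book value $88,770.

$35,508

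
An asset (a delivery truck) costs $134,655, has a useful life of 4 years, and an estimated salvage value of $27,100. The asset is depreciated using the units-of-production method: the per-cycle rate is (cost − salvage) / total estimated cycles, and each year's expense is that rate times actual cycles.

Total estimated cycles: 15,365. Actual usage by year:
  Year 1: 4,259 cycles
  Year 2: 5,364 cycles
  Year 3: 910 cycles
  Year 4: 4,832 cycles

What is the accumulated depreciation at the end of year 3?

$73,731

Depreciable base = $134,655 − $27,100 = $107,555.
Rate = $107,555 / 15,365 cycles = $7 per cycle.
Year 1: 4,259 × $7 = $29,813. Book value $104,842.
Year 2: 5,364 × $7 = $37,548. Book value $67,294.
Year 3: 910 × $7 = $6,370. Book value $60,924.
Accumulated through year 3 = $134,655 − $60,924 = $73,731.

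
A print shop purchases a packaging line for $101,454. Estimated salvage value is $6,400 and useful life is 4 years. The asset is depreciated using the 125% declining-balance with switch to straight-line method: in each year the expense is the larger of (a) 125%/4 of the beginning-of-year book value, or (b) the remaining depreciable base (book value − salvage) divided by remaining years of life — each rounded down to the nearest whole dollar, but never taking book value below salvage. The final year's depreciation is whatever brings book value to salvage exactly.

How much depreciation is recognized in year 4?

$20,777

Depreciable base = $101,454 − $6,400 = $95,054.
Year 1: DB = ⌊$101,454 × 125%/4⌋ = $31,704; SL = ⌊$95,054/4⌋ = $23,763 → take DB $31,704. Book value $69,750.
Year 2: DB = ⌊$69,750 × 125%/4⌋ = $21,796; SL = ⌊$63,350/3⌋ = $21,116 → take DB $21,796. Book value $47,954.
Year 3: DB = ⌊$47,954 × 125%/4⌋ = $14,985; SL = ⌊$41,554/2⌋ = $20,777 → take SL $20,777. Book value $27,177.
Year 4 (final): $27,177 − $6,400 = $20,777. Book value $6,400.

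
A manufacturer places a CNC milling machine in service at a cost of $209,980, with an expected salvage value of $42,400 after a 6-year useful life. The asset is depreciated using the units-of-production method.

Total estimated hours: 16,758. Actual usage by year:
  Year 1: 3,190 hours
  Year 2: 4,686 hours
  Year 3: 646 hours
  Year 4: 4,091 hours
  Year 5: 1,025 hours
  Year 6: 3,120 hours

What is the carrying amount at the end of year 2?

Depreciable base = $209,980 − $42,400 = $167,580.
Rate = $167,580 / 16,758 hours = $10 per hour.
Year 1: 3,190 × $10 = $31,900. Book value $178,080.
Year 2: 4,686 × $10 = $46,860. Book value $131,220.

$131,220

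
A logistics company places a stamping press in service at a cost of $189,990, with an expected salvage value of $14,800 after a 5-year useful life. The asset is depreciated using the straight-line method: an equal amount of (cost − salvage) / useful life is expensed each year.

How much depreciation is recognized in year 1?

$35,038

Depreciable base = $189,990 − $14,800 = $175,190.
Annual expense = $175,190 / 5 = $35,038.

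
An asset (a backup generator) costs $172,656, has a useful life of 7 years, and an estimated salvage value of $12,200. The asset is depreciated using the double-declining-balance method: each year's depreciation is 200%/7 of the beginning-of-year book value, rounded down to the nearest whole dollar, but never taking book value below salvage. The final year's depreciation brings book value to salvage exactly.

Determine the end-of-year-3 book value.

Depreciable base = $172,656 − $12,200 = $160,456.
Year 1: ⌊$172,656 × 200%/7⌋ = $49,330. Book value $123,326.
Year 2: ⌊$123,326 × 200%/7⌋ = $35,236. Book value $88,090.
Year 3: ⌊$88,090 × 200%/7⌋ = $25,168. Book value $62,922.

$62,922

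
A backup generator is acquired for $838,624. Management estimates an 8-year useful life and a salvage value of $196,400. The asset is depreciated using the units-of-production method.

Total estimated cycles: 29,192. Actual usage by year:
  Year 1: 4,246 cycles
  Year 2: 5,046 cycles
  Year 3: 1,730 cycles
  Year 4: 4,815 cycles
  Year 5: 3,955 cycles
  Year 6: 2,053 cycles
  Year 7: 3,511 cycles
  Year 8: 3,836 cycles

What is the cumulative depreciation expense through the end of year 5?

Depreciable base = $838,624 − $196,400 = $642,224.
Rate = $642,224 / 29,192 cycles = $22 per cycle.
Year 1: 4,246 × $22 = $93,412. Book value $745,212.
Year 2: 5,046 × $22 = $111,012. Book value $634,200.
Year 3: 1,730 × $22 = $38,060. Book value $596,140.
Year 4: 4,815 × $22 = $105,930. Book value $490,210.
Year 5: 3,955 × $22 = $87,010. Book value $403,200.
Accumulated through year 5 = $838,624 − $403,200 = $435,424.

$435,424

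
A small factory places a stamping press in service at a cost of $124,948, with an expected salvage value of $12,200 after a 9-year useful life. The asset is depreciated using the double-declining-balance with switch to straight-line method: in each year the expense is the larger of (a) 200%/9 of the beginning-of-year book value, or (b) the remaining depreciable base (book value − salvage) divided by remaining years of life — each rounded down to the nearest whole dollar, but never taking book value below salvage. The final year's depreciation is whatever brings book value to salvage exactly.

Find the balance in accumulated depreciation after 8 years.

$108,214

Depreciable base = $124,948 − $12,200 = $112,748.
Year 1: DB = ⌊$124,948 × 200%/9⌋ = $27,766; SL = ⌊$112,748/9⌋ = $12,527 → take DB $27,766. Book value $97,182.
Year 2: DB = ⌊$97,182 × 200%/9⌋ = $21,596; SL = ⌊$84,982/8⌋ = $10,622 → take DB $21,596. Book value $75,586.
Year 3: DB = ⌊$75,586 × 200%/9⌋ = $16,796; SL = ⌊$63,386/7⌋ = $9,055 → take DB $16,796. Book value $58,790.
Year 4: DB = ⌊$58,790 × 200%/9⌋ = $13,064; SL = ⌊$46,590/6⌋ = $7,765 → take DB $13,064. Book value $45,726.
Year 5: DB = ⌊$45,726 × 200%/9⌋ = $10,161; SL = ⌊$33,526/5⌋ = $6,705 → take DB $10,161. Book value $35,565.
Year 6: DB = ⌊$35,565 × 200%/9⌋ = $7,903; SL = ⌊$23,365/4⌋ = $5,841 → take DB $7,903. Book value $27,662.
Year 7: DB = ⌊$27,662 × 200%/9⌋ = $6,147; SL = ⌊$15,462/3⌋ = $5,154 → take DB $6,147. Book value $21,515.
Year 8: DB = ⌊$21,515 × 200%/9⌋ = $4,781; SL = ⌊$9,315/2⌋ = $4,657 → take DB $4,781. Book value $16,734.
Accumulated through year 8 = $124,948 − $16,734 = $108,214.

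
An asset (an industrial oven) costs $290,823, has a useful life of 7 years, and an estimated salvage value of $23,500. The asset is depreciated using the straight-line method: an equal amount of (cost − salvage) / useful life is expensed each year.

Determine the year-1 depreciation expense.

$38,189

Depreciable base = $290,823 − $23,500 = $267,323.
Annual expense = $267,323 / 7 = $38,189.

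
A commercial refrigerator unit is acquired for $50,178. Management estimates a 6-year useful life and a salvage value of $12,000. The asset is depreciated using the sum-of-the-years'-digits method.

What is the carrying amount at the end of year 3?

$22,908

Depreciable base = $50,178 − $12,000 = $38,178.
Sum of the years' digits = 6+5+4+3+2+1 = 21.
Year 1: $38,178 × 6/21 = $10,908. Book value $39,270.
Year 2: $38,178 × 5/21 = $9,090. Book value $30,180.
Year 3: $38,178 × 4/21 = $7,272. Book value $22,908.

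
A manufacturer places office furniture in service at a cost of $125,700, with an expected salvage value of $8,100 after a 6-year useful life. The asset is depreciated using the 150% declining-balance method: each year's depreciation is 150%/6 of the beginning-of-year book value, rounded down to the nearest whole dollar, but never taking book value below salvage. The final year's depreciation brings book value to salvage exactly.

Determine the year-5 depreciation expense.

$9,943

Depreciable base = $125,700 − $8,100 = $117,600.
Year 1: ⌊$125,700 × 150%/6⌋ = $31,425. Book value $94,275.
Year 2: ⌊$94,275 × 150%/6⌋ = $23,568. Book value $70,707.
Year 3: ⌊$70,707 × 150%/6⌋ = $17,676. Book value $53,031.
Year 4: ⌊$53,031 × 150%/6⌋ = $13,257. Book value $39,774.
Year 5: ⌊$39,774 × 150%/6⌋ = $9,943. Book value $29,831.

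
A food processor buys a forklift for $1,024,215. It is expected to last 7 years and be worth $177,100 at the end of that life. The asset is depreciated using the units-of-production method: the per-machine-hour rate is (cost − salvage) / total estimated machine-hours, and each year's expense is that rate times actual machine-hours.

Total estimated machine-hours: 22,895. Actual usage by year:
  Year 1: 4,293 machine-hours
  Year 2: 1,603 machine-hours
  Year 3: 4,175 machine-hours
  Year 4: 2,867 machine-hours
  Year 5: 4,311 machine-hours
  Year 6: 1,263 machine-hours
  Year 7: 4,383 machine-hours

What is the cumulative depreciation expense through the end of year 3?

$372,627

Depreciable base = $1,024,215 − $177,100 = $847,115.
Rate = $847,115 / 22,895 machine-hours = $37 per machine-hour.
Year 1: 4,293 × $37 = $158,841. Book value $865,374.
Year 2: 1,603 × $37 = $59,311. Book value $806,063.
Year 3: 4,175 × $37 = $154,475. Book value $651,588.
Accumulated through year 3 = $1,024,215 − $651,588 = $372,627.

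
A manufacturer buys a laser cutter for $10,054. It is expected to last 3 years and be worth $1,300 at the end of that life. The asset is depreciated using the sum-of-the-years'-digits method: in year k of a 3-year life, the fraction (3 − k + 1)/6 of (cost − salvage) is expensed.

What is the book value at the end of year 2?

$2,759

Depreciable base = $10,054 − $1,300 = $8,754.
Sum of the years' digits = 3+2+1 = 6.
Year 1: $8,754 × 3/6 = $4,377. Book value $5,677.
Year 2: $8,754 × 2/6 = $2,918. Book value $2,759.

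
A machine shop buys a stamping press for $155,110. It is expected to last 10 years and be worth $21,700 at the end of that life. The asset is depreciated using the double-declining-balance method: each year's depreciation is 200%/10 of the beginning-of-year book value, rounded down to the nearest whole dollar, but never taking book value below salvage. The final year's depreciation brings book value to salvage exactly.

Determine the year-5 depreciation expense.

$12,706

Depreciable base = $155,110 − $21,700 = $133,410.
Year 1: ⌊$155,110 × 200%/10⌋ = $31,022. Book value $124,088.
Year 2: ⌊$124,088 × 200%/10⌋ = $24,817. Book value $99,271.
Year 3: ⌊$99,271 × 200%/10⌋ = $19,854. Book value $79,417.
Year 4: ⌊$79,417 × 200%/10⌋ = $15,883. Book value $63,534.
Year 5: ⌊$63,534 × 200%/10⌋ = $12,706. Book value $50,828.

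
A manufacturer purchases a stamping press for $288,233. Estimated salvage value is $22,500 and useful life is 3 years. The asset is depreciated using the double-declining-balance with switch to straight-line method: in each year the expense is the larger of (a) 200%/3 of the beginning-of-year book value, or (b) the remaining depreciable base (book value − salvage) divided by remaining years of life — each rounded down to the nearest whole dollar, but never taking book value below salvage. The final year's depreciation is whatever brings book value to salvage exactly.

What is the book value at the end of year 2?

$32,026

Depreciable base = $288,233 − $22,500 = $265,733.
Year 1: DB = ⌊$288,233 × 200%/3⌋ = $192,155; SL = ⌊$265,733/3⌋ = $88,577 → take DB $192,155. Book value $96,078.
Year 2: DB = ⌊$96,078 × 200%/3⌋ = $64,052; SL = ⌊$73,578/2⌋ = $36,789 → take DB $64,052. Book value $32,026.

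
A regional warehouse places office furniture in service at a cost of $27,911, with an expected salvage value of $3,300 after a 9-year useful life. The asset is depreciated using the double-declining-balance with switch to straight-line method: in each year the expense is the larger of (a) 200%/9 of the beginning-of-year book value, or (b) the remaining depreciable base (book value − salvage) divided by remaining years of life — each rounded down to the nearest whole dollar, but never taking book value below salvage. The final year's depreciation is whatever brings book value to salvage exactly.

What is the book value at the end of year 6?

$6,180

Depreciable base = $27,911 − $3,300 = $24,611.
Year 1: DB = ⌊$27,911 × 200%/9⌋ = $6,202; SL = ⌊$24,611/9⌋ = $2,734 → take DB $6,202. Book value $21,709.
Year 2: DB = ⌊$21,709 × 200%/9⌋ = $4,824; SL = ⌊$18,409/8⌋ = $2,301 → take DB $4,824. Book value $16,885.
Year 3: DB = ⌊$16,885 × 200%/9⌋ = $3,752; SL = ⌊$13,585/7⌋ = $1,940 → take DB $3,752. Book value $13,133.
Year 4: DB = ⌊$13,133 × 200%/9⌋ = $2,918; SL = ⌊$9,833/6⌋ = $1,638 → take DB $2,918. Book value $10,215.
Year 5: DB = ⌊$10,215 × 200%/9⌋ = $2,270; SL = ⌊$6,915/5⌋ = $1,383 → take DB $2,270. Book value $7,945.
Year 6: DB = ⌊$7,945 × 200%/9⌋ = $1,765; SL = ⌊$4,645/4⌋ = $1,161 → take DB $1,765. Book value $6,180.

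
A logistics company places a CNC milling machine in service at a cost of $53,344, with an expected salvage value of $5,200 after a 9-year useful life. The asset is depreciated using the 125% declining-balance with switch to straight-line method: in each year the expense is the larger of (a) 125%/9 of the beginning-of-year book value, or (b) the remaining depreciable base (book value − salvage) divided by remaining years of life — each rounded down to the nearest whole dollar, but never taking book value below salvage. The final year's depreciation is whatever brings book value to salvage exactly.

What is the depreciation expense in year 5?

Depreciable base = $53,344 − $5,200 = $48,144.
Year 1: DB = ⌊$53,344 × 125%/9⌋ = $7,408; SL = ⌊$48,144/9⌋ = $5,349 → take DB $7,408. Book value $45,936.
Year 2: DB = ⌊$45,936 × 125%/9⌋ = $6,380; SL = ⌊$40,736/8⌋ = $5,092 → take DB $6,380. Book value $39,556.
Year 3: DB = ⌊$39,556 × 125%/9⌋ = $5,493; SL = ⌊$34,356/7⌋ = $4,908 → take DB $5,493. Book value $34,063.
Year 4: DB = ⌊$34,063 × 125%/9⌋ = $4,730; SL = ⌊$28,863/6⌋ = $4,810 → take SL $4,810. Book value $29,253.
Year 5: DB = ⌊$29,253 × 125%/9⌋ = $4,062; SL = ⌊$24,053/5⌋ = $4,810 → take SL $4,810. Book value $24,443.

$4,810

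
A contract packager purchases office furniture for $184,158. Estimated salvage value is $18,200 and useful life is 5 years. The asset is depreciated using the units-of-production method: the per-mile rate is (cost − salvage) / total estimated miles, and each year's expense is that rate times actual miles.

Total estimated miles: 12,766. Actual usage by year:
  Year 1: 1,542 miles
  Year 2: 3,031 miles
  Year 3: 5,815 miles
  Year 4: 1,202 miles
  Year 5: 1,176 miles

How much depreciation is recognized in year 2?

Depreciable base = $184,158 − $18,200 = $165,958.
Rate = $165,958 / 12,766 miles = $13 per mile.
Year 1: 1,542 × $13 = $20,046. Book value $164,112.
Year 2: 3,031 × $13 = $39,403. Book value $124,709.

$39,403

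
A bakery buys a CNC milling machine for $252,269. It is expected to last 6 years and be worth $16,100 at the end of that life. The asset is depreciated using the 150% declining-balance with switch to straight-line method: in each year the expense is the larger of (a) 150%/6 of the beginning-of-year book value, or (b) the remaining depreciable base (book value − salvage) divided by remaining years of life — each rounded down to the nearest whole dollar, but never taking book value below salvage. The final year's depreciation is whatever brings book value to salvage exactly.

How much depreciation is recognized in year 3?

$35,475

Depreciable base = $252,269 − $16,100 = $236,169.
Year 1: DB = ⌊$252,269 × 150%/6⌋ = $63,067; SL = ⌊$236,169/6⌋ = $39,361 → take DB $63,067. Book value $189,202.
Year 2: DB = ⌊$189,202 × 150%/6⌋ = $47,300; SL = ⌊$173,102/5⌋ = $34,620 → take DB $47,300. Book value $141,902.
Year 3: DB = ⌊$141,902 × 150%/6⌋ = $35,475; SL = ⌊$125,802/4⌋ = $31,450 → take DB $35,475. Book value $106,427.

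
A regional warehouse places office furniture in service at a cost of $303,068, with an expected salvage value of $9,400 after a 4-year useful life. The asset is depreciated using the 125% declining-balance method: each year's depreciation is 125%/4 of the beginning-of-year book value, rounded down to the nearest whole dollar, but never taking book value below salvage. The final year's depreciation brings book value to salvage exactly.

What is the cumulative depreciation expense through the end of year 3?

Depreciable base = $303,068 − $9,400 = $293,668.
Year 1: ⌊$303,068 × 125%/4⌋ = $94,708. Book value $208,360.
Year 2: ⌊$208,360 × 125%/4⌋ = $65,112. Book value $143,248.
Year 3: ⌊$143,248 × 125%/4⌋ = $44,765. Book value $98,483.
Accumulated through year 3 = $303,068 − $98,483 = $204,585.

$204,585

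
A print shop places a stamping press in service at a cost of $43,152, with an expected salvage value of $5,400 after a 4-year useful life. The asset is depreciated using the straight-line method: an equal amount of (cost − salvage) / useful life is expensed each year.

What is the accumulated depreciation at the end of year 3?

Depreciable base = $43,152 − $5,400 = $37,752.
Annual expense = $37,752 / 4 = $9,438.
End of year 1: book value $33,714.
End of year 2: book value $24,276.
End of year 3: book value $14,838.
Accumulated through year 3 = $43,152 − $14,838 = $28,314.

$28,314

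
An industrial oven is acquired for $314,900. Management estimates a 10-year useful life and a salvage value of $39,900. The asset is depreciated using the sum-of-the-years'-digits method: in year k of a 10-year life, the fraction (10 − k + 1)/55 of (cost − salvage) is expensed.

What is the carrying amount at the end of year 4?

$144,900

Depreciable base = $314,900 − $39,900 = $275,000.
Sum of the years' digits = 10+9+8+7+6+5+4+3+2+1 = 55.
Year 1: $275,000 × 10/55 = $50,000. Book value $264,900.
Year 2: $275,000 × 9/55 = $45,000. Book value $219,900.
Year 3: $275,000 × 8/55 = $40,000. Book value $179,900.
Year 4: $275,000 × 7/55 = $35,000. Book value $144,900.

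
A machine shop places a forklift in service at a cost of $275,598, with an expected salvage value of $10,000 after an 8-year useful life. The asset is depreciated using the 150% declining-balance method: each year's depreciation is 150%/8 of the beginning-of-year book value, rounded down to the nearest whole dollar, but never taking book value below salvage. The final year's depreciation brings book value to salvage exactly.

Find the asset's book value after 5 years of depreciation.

$97,589

Depreciable base = $275,598 − $10,000 = $265,598.
Year 1: ⌊$275,598 × 150%/8⌋ = $51,674. Book value $223,924.
Year 2: ⌊$223,924 × 150%/8⌋ = $41,985. Book value $181,939.
Year 3: ⌊$181,939 × 150%/8⌋ = $34,113. Book value $147,826.
Year 4: ⌊$147,826 × 150%/8⌋ = $27,717. Book value $120,109.
Year 5: ⌊$120,109 × 150%/8⌋ = $22,520. Book value $97,589.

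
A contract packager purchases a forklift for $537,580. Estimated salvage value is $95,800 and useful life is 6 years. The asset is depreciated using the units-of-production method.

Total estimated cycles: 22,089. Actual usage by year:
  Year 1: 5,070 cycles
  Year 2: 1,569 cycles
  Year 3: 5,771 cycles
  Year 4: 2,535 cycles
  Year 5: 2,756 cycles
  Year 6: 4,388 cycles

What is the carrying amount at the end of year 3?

Depreciable base = $537,580 − $95,800 = $441,780.
Rate = $441,780 / 22,089 cycles = $20 per cycle.
Year 1: 5,070 × $20 = $101,400. Book value $436,180.
Year 2: 1,569 × $20 = $31,380. Book value $404,800.
Year 3: 5,771 × $20 = $115,420. Book value $289,380.

$289,380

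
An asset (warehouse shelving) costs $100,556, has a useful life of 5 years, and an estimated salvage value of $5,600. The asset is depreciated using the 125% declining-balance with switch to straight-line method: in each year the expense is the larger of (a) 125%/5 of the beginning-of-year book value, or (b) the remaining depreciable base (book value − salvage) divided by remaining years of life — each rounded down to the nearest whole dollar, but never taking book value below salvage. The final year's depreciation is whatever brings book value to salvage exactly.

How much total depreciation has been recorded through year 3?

Depreciable base = $100,556 − $5,600 = $94,956.
Year 1: DB = ⌊$100,556 × 125%/5⌋ = $25,139; SL = ⌊$94,956/5⌋ = $18,991 → take DB $25,139. Book value $75,417.
Year 2: DB = ⌊$75,417 × 125%/5⌋ = $18,854; SL = ⌊$69,817/4⌋ = $17,454 → take DB $18,854. Book value $56,563.
Year 3: DB = ⌊$56,563 × 125%/5⌋ = $14,140; SL = ⌊$50,963/3⌋ = $16,987 → take SL $16,987. Book value $39,576.
Accumulated through year 3 = $100,556 − $39,576 = $60,980.

$60,980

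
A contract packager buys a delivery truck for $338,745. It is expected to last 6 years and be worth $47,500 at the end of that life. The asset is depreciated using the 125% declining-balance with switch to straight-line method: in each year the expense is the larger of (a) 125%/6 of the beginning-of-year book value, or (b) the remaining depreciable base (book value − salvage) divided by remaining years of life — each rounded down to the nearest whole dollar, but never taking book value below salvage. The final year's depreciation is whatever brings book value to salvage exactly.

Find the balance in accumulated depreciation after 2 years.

Depreciable base = $338,745 − $47,500 = $291,245.
Year 1: DB = ⌊$338,745 × 125%/6⌋ = $70,571; SL = ⌊$291,245/6⌋ = $48,540 → take DB $70,571. Book value $268,174.
Year 2: DB = ⌊$268,174 × 125%/6⌋ = $55,869; SL = ⌊$220,674/5⌋ = $44,134 → take DB $55,869. Book value $212,305.
Accumulated through year 2 = $338,745 − $212,305 = $126,440.

$126,440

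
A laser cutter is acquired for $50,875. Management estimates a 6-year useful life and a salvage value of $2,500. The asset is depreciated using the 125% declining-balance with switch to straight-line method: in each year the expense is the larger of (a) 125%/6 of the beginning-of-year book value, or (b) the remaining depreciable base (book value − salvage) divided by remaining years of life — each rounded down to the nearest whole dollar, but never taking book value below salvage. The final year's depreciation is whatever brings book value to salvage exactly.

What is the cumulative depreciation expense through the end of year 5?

Depreciable base = $50,875 − $2,500 = $48,375.
Year 1: DB = ⌊$50,875 × 125%/6⌋ = $10,598; SL = ⌊$48,375/6⌋ = $8,062 → take DB $10,598. Book value $40,277.
Year 2: DB = ⌊$40,277 × 125%/6⌋ = $8,391; SL = ⌊$37,777/5⌋ = $7,555 → take DB $8,391. Book value $31,886.
Year 3: DB = ⌊$31,886 × 125%/6⌋ = $6,642; SL = ⌊$29,386/4⌋ = $7,346 → take SL $7,346. Book value $24,540.
Year 4: DB = ⌊$24,540 × 125%/6⌋ = $5,112; SL = ⌊$22,040/3⌋ = $7,346 → take SL $7,346. Book value $17,194.
Year 5: DB = ⌊$17,194 × 125%/6⌋ = $3,582; SL = ⌊$14,694/2⌋ = $7,347 → take SL $7,347. Book value $9,847.
Accumulated through year 5 = $50,875 − $9,847 = $41,028.

$41,028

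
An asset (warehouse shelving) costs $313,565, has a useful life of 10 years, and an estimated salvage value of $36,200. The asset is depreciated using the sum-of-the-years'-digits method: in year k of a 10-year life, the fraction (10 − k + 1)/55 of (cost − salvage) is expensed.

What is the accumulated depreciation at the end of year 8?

$262,236

Depreciable base = $313,565 − $36,200 = $277,365.
Sum of the years' digits = 10+9+8+7+6+5+4+3+2+1 = 55.
Year 1: $277,365 × 10/55 = $50,430. Book value $263,135.
Year 2: $277,365 × 9/55 = $45,387. Book value $217,748.
Year 3: $277,365 × 8/55 = $40,344. Book value $177,404.
Year 4: $277,365 × 7/55 = $35,301. Book value $142,103.
Year 5: $277,365 × 6/55 = $30,258. Book value $111,845.
Year 6: $277,365 × 5/55 = $25,215. Book value $86,630.
Year 7: $277,365 × 4/55 = $20,172. Book value $66,458.
Year 8: $277,365 × 3/55 = $15,129. Book value $51,329.
Accumulated through year 8 = $313,565 − $51,329 = $262,236.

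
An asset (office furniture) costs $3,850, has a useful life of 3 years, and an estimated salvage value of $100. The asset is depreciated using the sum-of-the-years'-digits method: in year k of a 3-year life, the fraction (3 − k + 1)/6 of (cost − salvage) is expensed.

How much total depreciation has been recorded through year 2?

Depreciable base = $3,850 − $100 = $3,750.
Sum of the years' digits = 3+2+1 = 6.
Year 1: $3,750 × 3/6 = $1,875. Book value $1,975.
Year 2: $3,750 × 2/6 = $1,250. Book value $725.
Accumulated through year 2 = $3,850 − $725 = $3,125.

$3,125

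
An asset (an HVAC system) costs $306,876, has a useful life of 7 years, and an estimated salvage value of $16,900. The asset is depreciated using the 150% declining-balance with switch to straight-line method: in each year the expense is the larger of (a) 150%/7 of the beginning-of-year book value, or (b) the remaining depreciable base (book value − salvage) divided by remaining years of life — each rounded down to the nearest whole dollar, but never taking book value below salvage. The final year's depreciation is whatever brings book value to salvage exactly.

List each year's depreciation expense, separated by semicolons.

$65,759; $51,667; $40,596; $32,988; $32,988; $32,989; $32,989

Depreciable base = $306,876 − $16,900 = $289,976.
Year 1: DB = ⌊$306,876 × 150%/7⌋ = $65,759; SL = ⌊$289,976/7⌋ = $41,425 → take DB $65,759. Book value $241,117.
Year 2: DB = ⌊$241,117 × 150%/7⌋ = $51,667; SL = ⌊$224,217/6⌋ = $37,369 → take DB $51,667. Book value $189,450.
Year 3: DB = ⌊$189,450 × 150%/7⌋ = $40,596; SL = ⌊$172,550/5⌋ = $34,510 → take DB $40,596. Book value $148,854.
Year 4: DB = ⌊$148,854 × 150%/7⌋ = $31,897; SL = ⌊$131,954/4⌋ = $32,988 → take SL $32,988. Book value $115,866.
Year 5: DB = ⌊$115,866 × 150%/7⌋ = $24,828; SL = ⌊$98,966/3⌋ = $32,988 → take SL $32,988. Book value $82,878.
Year 6: DB = ⌊$82,878 × 150%/7⌋ = $17,759; SL = ⌊$65,978/2⌋ = $32,989 → take SL $32,989. Book value $49,889.
Year 7 (final): $49,889 − $16,900 = $32,989. Book value $16,900.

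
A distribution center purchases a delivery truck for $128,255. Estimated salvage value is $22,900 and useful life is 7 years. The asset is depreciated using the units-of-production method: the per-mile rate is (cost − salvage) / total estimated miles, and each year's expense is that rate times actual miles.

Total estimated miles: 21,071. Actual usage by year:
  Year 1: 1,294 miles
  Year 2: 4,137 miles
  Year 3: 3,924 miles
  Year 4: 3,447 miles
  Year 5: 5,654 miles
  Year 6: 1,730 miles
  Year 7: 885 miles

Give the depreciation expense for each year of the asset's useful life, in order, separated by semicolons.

$6,470; $20,685; $19,620; $17,235; $28,270; $8,650; $4,425

Depreciable base = $128,255 − $22,900 = $105,355.
Rate = $105,355 / 21,071 miles = $5 per mile.
Year 1: 1,294 × $5 = $6,470. Book value $121,785.
Year 2: 4,137 × $5 = $20,685. Book value $101,100.
Year 3: 3,924 × $5 = $19,620. Book value $81,480.
Year 4: 3,447 × $5 = $17,235. Book value $64,245.
Year 5: 5,654 × $5 = $28,270. Book value $35,975.
Year 6: 1,730 × $5 = $8,650. Book value $27,325.
Year 7: 885 × $5 = $4,425. Book value $22,900.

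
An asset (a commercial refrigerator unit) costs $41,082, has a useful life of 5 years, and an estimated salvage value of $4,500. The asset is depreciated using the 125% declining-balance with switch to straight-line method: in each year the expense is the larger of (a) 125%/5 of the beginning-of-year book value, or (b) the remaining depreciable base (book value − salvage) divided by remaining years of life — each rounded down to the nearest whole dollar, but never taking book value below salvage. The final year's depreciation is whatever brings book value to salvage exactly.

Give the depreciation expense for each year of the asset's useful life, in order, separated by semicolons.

$10,270; $7,703; $6,203; $6,203; $6,203

Depreciable base = $41,082 − $4,500 = $36,582.
Year 1: DB = ⌊$41,082 × 125%/5⌋ = $10,270; SL = ⌊$36,582/5⌋ = $7,316 → take DB $10,270. Book value $30,812.
Year 2: DB = ⌊$30,812 × 125%/5⌋ = $7,703; SL = ⌊$26,312/4⌋ = $6,578 → take DB $7,703. Book value $23,109.
Year 3: DB = ⌊$23,109 × 125%/5⌋ = $5,777; SL = ⌊$18,609/3⌋ = $6,203 → take SL $6,203. Book value $16,906.
Year 4: DB = ⌊$16,906 × 125%/5⌋ = $4,226; SL = ⌊$12,406/2⌋ = $6,203 → take SL $6,203. Book value $10,703.
Year 5 (final): $10,703 − $4,500 = $6,203. Book value $4,500.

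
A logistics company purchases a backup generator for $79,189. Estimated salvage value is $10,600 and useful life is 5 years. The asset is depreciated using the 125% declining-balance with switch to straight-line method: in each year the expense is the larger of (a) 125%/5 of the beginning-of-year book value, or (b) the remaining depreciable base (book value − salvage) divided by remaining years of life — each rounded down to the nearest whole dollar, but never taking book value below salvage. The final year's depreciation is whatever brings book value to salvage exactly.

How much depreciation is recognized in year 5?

Depreciable base = $79,189 − $10,600 = $68,589.
Year 1: DB = ⌊$79,189 × 125%/5⌋ = $19,797; SL = ⌊$68,589/5⌋ = $13,717 → take DB $19,797. Book value $59,392.
Year 2: DB = ⌊$59,392 × 125%/5⌋ = $14,848; SL = ⌊$48,792/4⌋ = $12,198 → take DB $14,848. Book value $44,544.
Year 3: DB = ⌊$44,544 × 125%/5⌋ = $11,136; SL = ⌊$33,944/3⌋ = $11,314 → take SL $11,314. Book value $33,230.
Year 4: DB = ⌊$33,230 × 125%/5⌋ = $8,307; SL = ⌊$22,630/2⌋ = $11,315 → take SL $11,315. Book value $21,915.
Year 5 (final): $21,915 − $10,600 = $11,315. Book value $10,600.

$11,315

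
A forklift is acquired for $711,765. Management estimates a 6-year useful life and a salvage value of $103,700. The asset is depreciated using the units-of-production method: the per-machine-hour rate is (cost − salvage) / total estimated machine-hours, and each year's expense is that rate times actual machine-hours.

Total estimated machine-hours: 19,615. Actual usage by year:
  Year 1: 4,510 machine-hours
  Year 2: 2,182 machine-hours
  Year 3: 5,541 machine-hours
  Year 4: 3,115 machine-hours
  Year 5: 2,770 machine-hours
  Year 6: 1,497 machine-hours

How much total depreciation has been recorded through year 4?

$475,788

Depreciable base = $711,765 − $103,700 = $608,065.
Rate = $608,065 / 19,615 machine-hours = $31 per machine-hour.
Year 1: 4,510 × $31 = $139,810. Book value $571,955.
Year 2: 2,182 × $31 = $67,642. Book value $504,313.
Year 3: 5,541 × $31 = $171,771. Book value $332,542.
Year 4: 3,115 × $31 = $96,565. Book value $235,977.
Accumulated through year 4 = $711,765 − $235,977 = $475,788.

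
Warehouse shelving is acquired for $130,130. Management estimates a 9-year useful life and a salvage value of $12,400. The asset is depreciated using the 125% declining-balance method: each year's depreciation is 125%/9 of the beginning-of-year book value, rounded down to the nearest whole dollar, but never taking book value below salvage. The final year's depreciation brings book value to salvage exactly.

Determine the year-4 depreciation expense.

$11,540

Depreciable base = $130,130 − $12,400 = $117,730.
Year 1: ⌊$130,130 × 125%/9⌋ = $18,073. Book value $112,057.
Year 2: ⌊$112,057 × 125%/9⌋ = $15,563. Book value $96,494.
Year 3: ⌊$96,494 × 125%/9⌋ = $13,401. Book value $83,093.
Year 4: ⌊$83,093 × 125%/9⌋ = $11,540. Book value $71,553.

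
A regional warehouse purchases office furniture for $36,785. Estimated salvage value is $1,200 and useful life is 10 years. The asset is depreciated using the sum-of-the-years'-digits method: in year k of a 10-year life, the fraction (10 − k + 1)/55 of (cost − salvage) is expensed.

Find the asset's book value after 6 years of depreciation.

Depreciable base = $36,785 − $1,200 = $35,585.
Sum of the years' digits = 10+9+8+7+6+5+4+3+2+1 = 55.
Year 1: $35,585 × 10/55 = $6,470. Book value $30,315.
Year 2: $35,585 × 9/55 = $5,823. Book value $24,492.
Year 3: $35,585 × 8/55 = $5,176. Book value $19,316.
Year 4: $35,585 × 7/55 = $4,529. Book value $14,787.
Year 5: $35,585 × 6/55 = $3,882. Book value $10,905.
Year 6: $35,585 × 5/55 = $3,235. Book value $7,670.

$7,670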